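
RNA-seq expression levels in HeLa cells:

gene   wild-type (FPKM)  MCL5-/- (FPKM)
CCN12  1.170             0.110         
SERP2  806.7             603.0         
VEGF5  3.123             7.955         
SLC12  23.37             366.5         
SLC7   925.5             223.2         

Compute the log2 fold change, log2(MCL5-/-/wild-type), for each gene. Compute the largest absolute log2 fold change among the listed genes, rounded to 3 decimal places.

3.971

log2(0.110/1.170) = -3.411  (CCN12)
log2(603.0/806.7) = -0.420  (SERP2)
log2(7.955/3.123) = 1.349  (VEGF5)
log2(366.5/23.37) = 3.971  (SLC12)
log2(223.2/925.5) = -2.052  (SLC7)
The largest magnitude belongs to SLC12.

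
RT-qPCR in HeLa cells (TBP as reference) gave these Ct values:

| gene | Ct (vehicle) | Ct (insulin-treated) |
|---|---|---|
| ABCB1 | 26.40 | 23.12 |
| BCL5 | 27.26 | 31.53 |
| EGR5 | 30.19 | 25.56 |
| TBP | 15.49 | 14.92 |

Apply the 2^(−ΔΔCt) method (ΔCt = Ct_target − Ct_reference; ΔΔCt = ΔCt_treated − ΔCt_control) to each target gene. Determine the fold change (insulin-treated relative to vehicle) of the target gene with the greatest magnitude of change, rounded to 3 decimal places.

ABCB1: ΔΔCt = (23.12−14.92) − (26.40−15.49) = 8.20 − 10.91 = -2.71; fold change = 2^2.71 = 6.543
BCL5: ΔΔCt = (31.53−14.92) − (27.26−15.49) = 16.61 − 11.77 = 4.84; fold change = 2^-4.84 = 0.035
EGR5: ΔΔCt = (25.56−14.92) − (30.19−15.49) = 10.64 − 14.70 = -4.06; fold change = 2^4.06 = 16.679
BCL5 has the largest |ΔΔCt| = 4.84.

0.035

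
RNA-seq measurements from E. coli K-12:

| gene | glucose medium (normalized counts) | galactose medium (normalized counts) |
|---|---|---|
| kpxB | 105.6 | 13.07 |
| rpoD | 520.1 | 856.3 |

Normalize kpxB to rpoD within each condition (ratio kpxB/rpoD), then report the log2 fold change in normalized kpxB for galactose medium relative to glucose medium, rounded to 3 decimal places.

kpxB/rpoD (glucose medium) = 105.6 / 520.1 = 0.20304
kpxB/rpoD (galactose medium) = 13.07 / 856.3 = 0.015263
Fold change = 0.015263 / 0.20304 = 0.0752
log2(0.0752) = -3.7336

-3.734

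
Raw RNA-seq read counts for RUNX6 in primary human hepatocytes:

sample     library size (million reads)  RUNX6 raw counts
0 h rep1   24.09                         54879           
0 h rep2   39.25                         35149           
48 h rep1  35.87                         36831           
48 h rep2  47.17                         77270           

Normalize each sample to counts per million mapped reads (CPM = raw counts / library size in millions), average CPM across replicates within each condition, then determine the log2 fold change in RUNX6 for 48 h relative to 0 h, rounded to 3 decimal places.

CPM(0 h rep1) = 54879 / 24.09 = 2278.0822
CPM(0 h rep2) = 35149 / 39.25 = 895.5159
CPM(48 h rep1) = 36831 / 35.87 = 1026.7912
CPM(48 h rep2) = 77270 / 47.17 = 1638.1174
mean CPM(0 h) = 1586.7991; mean CPM(48 h) = 1332.4543
Fold change = 1332.4543 / 1586.7991 = 0.83971
log2(0.83971) = -0.2520

-0.252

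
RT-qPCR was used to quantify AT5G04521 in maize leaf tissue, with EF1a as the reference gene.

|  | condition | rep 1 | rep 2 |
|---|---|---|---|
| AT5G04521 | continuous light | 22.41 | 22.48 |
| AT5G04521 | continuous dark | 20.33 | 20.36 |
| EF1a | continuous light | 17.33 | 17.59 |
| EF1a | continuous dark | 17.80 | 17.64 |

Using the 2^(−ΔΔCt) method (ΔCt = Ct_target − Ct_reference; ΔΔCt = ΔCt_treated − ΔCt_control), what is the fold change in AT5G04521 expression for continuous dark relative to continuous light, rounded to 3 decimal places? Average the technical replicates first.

5.134

Mean Ct: AT5G04521 continuous light 22.445; AT5G04521 continuous dark 20.345; EF1a continuous light 17.460; EF1a continuous dark 17.720
ΔCt(continuous light) = 22.445 − 17.460 = 4.985
ΔCt(continuous dark) = 20.345 − 17.720 = 2.625
ΔΔCt = 2.625 − 4.985 = -2.360
Fold change = 2^(−(-2.360)) = 2^2.360 = 5.1337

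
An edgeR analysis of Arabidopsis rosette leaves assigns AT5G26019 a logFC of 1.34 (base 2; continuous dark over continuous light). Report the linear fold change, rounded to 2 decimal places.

Fold change = 2^(1.34) = 2.532

2.53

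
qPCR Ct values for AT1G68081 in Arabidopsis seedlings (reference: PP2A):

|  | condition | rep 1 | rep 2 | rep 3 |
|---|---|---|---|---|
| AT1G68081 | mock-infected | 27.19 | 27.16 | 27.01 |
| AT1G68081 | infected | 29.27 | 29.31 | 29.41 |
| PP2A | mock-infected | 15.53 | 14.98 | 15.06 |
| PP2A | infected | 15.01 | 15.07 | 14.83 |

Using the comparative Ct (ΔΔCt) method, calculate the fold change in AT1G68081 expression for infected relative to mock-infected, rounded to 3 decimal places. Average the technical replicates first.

0.186

Mean Ct: AT1G68081 mock-infected 27.120; AT1G68081 infected 29.330; PP2A mock-infected 15.190; PP2A infected 14.970
ΔCt(mock-infected) = 27.120 − 15.190 = 11.930
ΔCt(infected) = 29.330 − 14.970 = 14.360
ΔΔCt = 14.360 − 11.930 = 2.430
Fold change = 2^(−2.430) = 0.1856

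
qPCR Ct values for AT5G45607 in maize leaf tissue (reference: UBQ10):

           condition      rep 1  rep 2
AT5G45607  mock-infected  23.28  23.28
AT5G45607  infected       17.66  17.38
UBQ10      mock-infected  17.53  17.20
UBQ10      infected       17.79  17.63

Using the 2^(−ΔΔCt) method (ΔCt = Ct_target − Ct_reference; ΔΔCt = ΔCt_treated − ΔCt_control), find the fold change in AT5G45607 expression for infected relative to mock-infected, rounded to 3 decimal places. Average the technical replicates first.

68.832

Mean Ct: AT5G45607 mock-infected 23.280; AT5G45607 infected 17.520; UBQ10 mock-infected 17.365; UBQ10 infected 17.710
ΔCt(mock-infected) = 23.280 − 17.365 = 5.915
ΔCt(infected) = 17.520 − 17.710 = -0.190
ΔΔCt = -0.190 − 5.915 = -6.105
Fold change = 2^(−(-6.105)) = 2^6.105 = 68.8316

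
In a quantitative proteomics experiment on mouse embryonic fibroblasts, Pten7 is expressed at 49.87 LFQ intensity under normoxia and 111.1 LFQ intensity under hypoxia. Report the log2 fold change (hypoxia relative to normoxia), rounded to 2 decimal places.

1.16

Fold change = 111.1 / 49.87 = 2.2278
log2(2.2278) = 1.156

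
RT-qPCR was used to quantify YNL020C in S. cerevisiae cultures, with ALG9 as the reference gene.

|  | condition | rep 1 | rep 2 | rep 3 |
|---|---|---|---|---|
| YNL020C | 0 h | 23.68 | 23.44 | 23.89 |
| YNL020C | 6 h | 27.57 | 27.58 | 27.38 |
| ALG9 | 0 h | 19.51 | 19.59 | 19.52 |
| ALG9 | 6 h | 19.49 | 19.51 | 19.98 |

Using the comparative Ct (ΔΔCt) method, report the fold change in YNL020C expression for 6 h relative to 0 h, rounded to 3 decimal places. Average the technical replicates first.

0.076

Mean Ct: YNL020C 0 h 23.670; YNL020C 6 h 27.510; ALG9 0 h 19.540; ALG9 6 h 19.660
ΔCt(0 h) = 23.670 − 19.540 = 4.130
ΔCt(6 h) = 27.510 − 19.660 = 7.850
ΔΔCt = 7.850 − 4.130 = 3.720
Fold change = 2^(−3.720) = 0.0759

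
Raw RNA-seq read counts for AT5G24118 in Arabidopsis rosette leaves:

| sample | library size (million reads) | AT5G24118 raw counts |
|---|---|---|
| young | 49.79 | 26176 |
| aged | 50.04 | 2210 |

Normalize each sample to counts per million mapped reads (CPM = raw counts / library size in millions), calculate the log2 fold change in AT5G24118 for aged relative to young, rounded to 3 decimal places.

-3.573

CPM(young) = 26176 / 49.79 = 525.7281
CPM(aged) = 2210 / 50.04 = 44.1647
Fold change = 44.1647 / 525.7281 = 0.08401
log2(0.08401) = -3.5734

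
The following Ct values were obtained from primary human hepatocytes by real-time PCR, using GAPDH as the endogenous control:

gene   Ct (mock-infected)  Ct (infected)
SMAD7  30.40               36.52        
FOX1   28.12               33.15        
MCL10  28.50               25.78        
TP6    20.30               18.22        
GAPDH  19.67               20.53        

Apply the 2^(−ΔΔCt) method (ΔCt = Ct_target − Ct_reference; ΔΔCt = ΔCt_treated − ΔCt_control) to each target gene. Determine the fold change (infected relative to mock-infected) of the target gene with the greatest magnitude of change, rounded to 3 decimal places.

SMAD7: ΔΔCt = (36.52−20.53) − (30.40−19.67) = 15.99 − 10.73 = 5.26; fold change = 2^-5.26 = 0.026
FOX1: ΔΔCt = (33.15−20.53) − (28.12−19.67) = 12.62 − 8.45 = 4.17; fold change = 2^-4.17 = 0.056
MCL10: ΔΔCt = (25.78−20.53) − (28.50−19.67) = 5.25 − 8.83 = -3.58; fold change = 2^3.58 = 11.959
TP6: ΔΔCt = (18.22−20.53) − (20.30−19.67) = -2.31 − 0.63 = -2.94; fold change = 2^2.94 = 7.674
SMAD7 has the largest |ΔΔCt| = 5.26.

0.026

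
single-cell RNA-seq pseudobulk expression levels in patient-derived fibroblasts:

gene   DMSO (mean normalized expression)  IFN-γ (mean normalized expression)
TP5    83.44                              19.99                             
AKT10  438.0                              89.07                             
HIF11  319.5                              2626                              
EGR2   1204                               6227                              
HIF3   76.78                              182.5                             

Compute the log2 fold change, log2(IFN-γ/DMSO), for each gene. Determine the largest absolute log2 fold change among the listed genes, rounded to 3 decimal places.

log2(19.99/83.44) = -2.061  (TP5)
log2(89.07/438.0) = -2.298  (AKT10)
log2(2626/319.5) = 3.039  (HIF11)
log2(6227/1204) = 2.371  (EGR2)
log2(182.5/76.78) = 1.249  (HIF3)
The largest magnitude belongs to HIF11.

3.039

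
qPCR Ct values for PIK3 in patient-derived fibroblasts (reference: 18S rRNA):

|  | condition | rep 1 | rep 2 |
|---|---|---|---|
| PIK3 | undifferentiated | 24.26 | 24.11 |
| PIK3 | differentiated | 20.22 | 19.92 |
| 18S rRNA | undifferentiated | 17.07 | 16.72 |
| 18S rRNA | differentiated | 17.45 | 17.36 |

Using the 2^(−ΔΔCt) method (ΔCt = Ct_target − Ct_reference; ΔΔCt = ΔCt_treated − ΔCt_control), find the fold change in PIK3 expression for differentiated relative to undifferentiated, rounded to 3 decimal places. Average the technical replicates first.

Mean Ct: PIK3 undifferentiated 24.185; PIK3 differentiated 20.070; 18S rRNA undifferentiated 16.895; 18S rRNA differentiated 17.405
ΔCt(undifferentiated) = 24.185 − 16.895 = 7.290
ΔCt(differentiated) = 20.070 − 17.405 = 2.665
ΔΔCt = 2.665 − 7.290 = -4.625
Fold change = 2^(−(-4.625)) = 2^4.625 = 24.6754

24.675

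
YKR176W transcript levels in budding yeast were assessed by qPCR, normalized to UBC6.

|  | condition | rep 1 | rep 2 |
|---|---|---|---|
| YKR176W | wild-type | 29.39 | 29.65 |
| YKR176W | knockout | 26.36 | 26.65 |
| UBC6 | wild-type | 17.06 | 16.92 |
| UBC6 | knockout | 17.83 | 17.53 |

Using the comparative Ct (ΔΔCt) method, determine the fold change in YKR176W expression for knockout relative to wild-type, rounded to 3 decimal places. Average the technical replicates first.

Mean Ct: YKR176W wild-type 29.520; YKR176W knockout 26.505; UBC6 wild-type 16.990; UBC6 knockout 17.680
ΔCt(wild-type) = 29.520 − 16.990 = 12.530
ΔCt(knockout) = 26.505 − 17.680 = 8.825
ΔΔCt = 8.825 − 12.530 = -3.705
Fold change = 2^(−(-3.705)) = 2^3.705 = 13.0412

13.041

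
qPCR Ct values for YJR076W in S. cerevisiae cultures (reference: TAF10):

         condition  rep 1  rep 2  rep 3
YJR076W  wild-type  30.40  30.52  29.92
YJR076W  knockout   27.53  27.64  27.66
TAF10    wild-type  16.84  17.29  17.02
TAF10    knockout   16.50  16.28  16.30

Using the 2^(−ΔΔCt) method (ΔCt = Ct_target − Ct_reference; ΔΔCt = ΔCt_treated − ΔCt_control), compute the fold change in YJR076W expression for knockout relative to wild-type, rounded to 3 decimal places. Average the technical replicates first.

3.945

Mean Ct: YJR076W wild-type 30.280; YJR076W knockout 27.610; TAF10 wild-type 17.050; TAF10 knockout 16.360
ΔCt(wild-type) = 30.280 − 17.050 = 13.230
ΔCt(knockout) = 27.610 − 16.360 = 11.250
ΔΔCt = 11.250 − 13.230 = -1.980
Fold change = 2^(−(-1.980)) = 2^1.980 = 3.9449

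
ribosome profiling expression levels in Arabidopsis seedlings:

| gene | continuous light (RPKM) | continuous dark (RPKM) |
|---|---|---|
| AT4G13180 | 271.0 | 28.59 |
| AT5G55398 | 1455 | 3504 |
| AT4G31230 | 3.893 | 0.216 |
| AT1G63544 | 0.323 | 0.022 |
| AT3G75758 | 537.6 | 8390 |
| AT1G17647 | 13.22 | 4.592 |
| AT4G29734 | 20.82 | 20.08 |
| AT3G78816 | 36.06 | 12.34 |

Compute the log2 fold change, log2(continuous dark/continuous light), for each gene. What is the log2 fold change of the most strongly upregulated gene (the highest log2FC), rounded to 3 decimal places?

3.964

log2(28.59/271.0) = -3.245  (AT4G13180)
log2(3504/1455) = 1.268  (AT5G55398)
log2(0.216/3.893) = -4.172  (AT4G31230)
log2(0.022/0.323) = -3.876  (AT1G63544)
log2(8390/537.6) = 3.964  (AT3G75758)
log2(4.592/13.22) = -1.526  (AT1G17647)
log2(20.08/20.82) = -0.052  (AT4G29734)
log2(12.34/36.06) = -1.547  (AT3G78816)
AT3G75758 is most strongly upregulated.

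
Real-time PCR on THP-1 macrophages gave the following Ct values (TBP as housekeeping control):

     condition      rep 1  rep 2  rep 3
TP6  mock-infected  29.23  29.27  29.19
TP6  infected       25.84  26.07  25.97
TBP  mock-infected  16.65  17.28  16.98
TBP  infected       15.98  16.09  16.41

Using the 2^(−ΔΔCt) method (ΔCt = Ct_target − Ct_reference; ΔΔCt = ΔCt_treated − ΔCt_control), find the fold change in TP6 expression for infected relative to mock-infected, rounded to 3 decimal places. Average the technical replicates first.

Mean Ct: TP6 mock-infected 29.230; TP6 infected 25.960; TBP mock-infected 16.970; TBP infected 16.160
ΔCt(mock-infected) = 29.230 − 16.970 = 12.260
ΔCt(infected) = 25.960 − 16.160 = 9.800
ΔΔCt = 9.800 − 12.260 = -2.460
Fold change = 2^(−(-2.460)) = 2^2.460 = 5.5022

5.502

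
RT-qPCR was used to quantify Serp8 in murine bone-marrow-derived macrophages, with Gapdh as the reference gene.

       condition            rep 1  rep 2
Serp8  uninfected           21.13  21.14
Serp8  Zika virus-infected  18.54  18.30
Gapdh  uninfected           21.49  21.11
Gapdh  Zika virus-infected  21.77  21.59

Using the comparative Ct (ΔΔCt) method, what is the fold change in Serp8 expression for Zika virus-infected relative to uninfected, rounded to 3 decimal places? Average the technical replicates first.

8.545

Mean Ct: Serp8 uninfected 21.135; Serp8 Zika virus-infected 18.420; Gapdh uninfected 21.300; Gapdh Zika virus-infected 21.680
ΔCt(uninfected) = 21.135 − 21.300 = -0.165
ΔCt(Zika virus-infected) = 18.420 − 21.680 = -3.260
ΔΔCt = -3.260 − (-0.165) = -3.095
Fold change = 2^(−(-3.095)) = 2^3.095 = 8.5445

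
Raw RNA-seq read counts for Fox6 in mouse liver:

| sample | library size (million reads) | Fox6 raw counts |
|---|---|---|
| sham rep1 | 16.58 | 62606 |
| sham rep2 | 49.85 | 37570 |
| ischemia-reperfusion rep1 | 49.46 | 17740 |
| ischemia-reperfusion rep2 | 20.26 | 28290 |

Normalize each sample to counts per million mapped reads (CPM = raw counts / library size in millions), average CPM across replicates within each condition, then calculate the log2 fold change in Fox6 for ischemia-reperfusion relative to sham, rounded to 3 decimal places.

-1.368

CPM(sham rep1) = 62606 / 16.58 = 3775.9952
CPM(sham rep2) = 37570 / 49.85 = 753.6610
CPM(ischemia-reperfusion rep1) = 17740 / 49.46 = 358.6737
CPM(ischemia-reperfusion rep2) = 28290 / 20.26 = 1396.3475
mean CPM(sham) = 2264.8281; mean CPM(ischemia-reperfusion) = 877.5106
Fold change = 877.5106 / 2264.8281 = 0.38745
log2(0.38745) = -1.3679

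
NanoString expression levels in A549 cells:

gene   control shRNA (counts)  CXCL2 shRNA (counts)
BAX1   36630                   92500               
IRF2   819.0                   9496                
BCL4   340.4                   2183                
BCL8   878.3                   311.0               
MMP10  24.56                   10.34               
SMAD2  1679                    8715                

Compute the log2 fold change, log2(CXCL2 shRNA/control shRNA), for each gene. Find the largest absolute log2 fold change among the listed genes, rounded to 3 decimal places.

log2(92500/36630) = 1.336  (BAX1)
log2(9496/819.0) = 3.535  (IRF2)
log2(2183/340.4) = 2.681  (BCL4)
log2(311.0/878.3) = -1.498  (BCL8)
log2(10.34/24.56) = -1.248  (MMP10)
log2(8715/1679) = 2.376  (SMAD2)
The largest magnitude belongs to IRF2.

3.535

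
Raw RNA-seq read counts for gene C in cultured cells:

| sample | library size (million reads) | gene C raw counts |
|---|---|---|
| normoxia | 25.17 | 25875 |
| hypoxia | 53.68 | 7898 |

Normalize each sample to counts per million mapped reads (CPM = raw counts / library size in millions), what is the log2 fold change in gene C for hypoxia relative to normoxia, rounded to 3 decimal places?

CPM(normoxia) = 25875 / 25.17 = 1028.0095
CPM(hypoxia) = 7898 / 53.68 = 147.1311
Fold change = 147.1311 / 1028.0095 = 0.14312
log2(0.14312) = -2.8047

-2.805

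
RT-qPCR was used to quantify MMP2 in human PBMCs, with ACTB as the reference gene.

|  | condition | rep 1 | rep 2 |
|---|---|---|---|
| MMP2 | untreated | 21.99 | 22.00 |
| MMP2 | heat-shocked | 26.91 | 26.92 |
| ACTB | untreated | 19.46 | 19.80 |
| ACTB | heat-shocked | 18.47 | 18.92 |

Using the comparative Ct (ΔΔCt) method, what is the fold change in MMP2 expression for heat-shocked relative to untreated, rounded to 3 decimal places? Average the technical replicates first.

0.017

Mean Ct: MMP2 untreated 21.995; MMP2 heat-shocked 26.915; ACTB untreated 19.630; ACTB heat-shocked 18.695
ΔCt(untreated) = 21.995 − 19.630 = 2.365
ΔCt(heat-shocked) = 26.915 − 18.695 = 8.220
ΔΔCt = 8.220 − 2.365 = 5.855
Fold change = 2^(−5.855) = 0.0173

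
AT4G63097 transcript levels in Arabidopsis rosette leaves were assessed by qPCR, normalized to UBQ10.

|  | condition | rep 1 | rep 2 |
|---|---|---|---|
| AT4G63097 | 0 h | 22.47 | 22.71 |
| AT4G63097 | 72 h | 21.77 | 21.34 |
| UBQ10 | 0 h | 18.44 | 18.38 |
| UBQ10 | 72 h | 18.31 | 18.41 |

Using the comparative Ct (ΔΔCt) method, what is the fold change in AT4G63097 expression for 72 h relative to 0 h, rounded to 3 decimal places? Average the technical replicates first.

Mean Ct: AT4G63097 0 h 22.590; AT4G63097 72 h 21.555; UBQ10 0 h 18.410; UBQ10 72 h 18.360
ΔCt(0 h) = 22.590 − 18.410 = 4.180
ΔCt(72 h) = 21.555 − 18.360 = 3.195
ΔΔCt = 3.195 − 4.180 = -0.985
Fold change = 2^(−(-0.985)) = 2^0.985 = 1.9793

1.979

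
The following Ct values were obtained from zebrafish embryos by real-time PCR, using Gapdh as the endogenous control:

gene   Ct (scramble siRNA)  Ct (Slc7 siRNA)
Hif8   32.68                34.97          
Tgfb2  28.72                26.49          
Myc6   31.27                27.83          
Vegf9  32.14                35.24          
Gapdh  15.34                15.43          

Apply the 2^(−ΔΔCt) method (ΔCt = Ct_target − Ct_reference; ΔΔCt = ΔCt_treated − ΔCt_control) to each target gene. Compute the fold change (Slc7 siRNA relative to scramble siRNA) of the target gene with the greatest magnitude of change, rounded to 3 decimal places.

Hif8: ΔΔCt = (34.97−15.43) − (32.68−15.34) = 19.54 − 17.34 = 2.20; fold change = 2^-2.20 = 0.218
Tgfb2: ΔΔCt = (26.49−15.43) − (28.72−15.34) = 11.06 − 13.38 = -2.32; fold change = 2^2.32 = 4.993
Myc6: ΔΔCt = (27.83−15.43) − (31.27−15.34) = 12.40 − 15.93 = -3.53; fold change = 2^3.53 = 11.551
Vegf9: ΔΔCt = (35.24−15.43) − (32.14−15.34) = 19.81 − 16.80 = 3.01; fold change = 2^-3.01 = 0.124
Myc6 has the largest |ΔΔCt| = 3.53.

11.551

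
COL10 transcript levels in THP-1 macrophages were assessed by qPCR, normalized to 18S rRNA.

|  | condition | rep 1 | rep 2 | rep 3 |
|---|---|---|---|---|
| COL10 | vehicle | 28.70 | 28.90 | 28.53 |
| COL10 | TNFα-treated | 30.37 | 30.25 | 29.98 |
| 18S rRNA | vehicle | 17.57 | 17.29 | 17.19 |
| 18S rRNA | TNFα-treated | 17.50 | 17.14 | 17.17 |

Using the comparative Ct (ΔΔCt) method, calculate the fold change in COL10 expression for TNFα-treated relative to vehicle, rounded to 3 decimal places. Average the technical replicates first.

Mean Ct: COL10 vehicle 28.710; COL10 TNFα-treated 30.200; 18S rRNA vehicle 17.350; 18S rRNA TNFα-treated 17.270
ΔCt(vehicle) = 28.710 − 17.350 = 11.360
ΔCt(TNFα-treated) = 30.200 − 17.270 = 12.930
ΔΔCt = 12.930 − 11.360 = 1.570
Fold change = 2^(−1.570) = 0.3368

0.337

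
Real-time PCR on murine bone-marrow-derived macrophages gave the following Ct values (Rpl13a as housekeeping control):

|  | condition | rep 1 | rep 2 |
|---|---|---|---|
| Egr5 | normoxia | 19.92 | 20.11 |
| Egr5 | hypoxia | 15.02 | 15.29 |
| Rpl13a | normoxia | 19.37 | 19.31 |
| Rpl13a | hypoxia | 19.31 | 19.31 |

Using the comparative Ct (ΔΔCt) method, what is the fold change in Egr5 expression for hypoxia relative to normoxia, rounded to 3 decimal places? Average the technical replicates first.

28.443

Mean Ct: Egr5 normoxia 20.015; Egr5 hypoxia 15.155; Rpl13a normoxia 19.340; Rpl13a hypoxia 19.310
ΔCt(normoxia) = 20.015 − 19.340 = 0.675
ΔCt(hypoxia) = 15.155 − 19.310 = -4.155
ΔΔCt = -4.155 − 0.675 = -4.830
Fold change = 2^(−(-4.830)) = 2^4.830 = 28.4430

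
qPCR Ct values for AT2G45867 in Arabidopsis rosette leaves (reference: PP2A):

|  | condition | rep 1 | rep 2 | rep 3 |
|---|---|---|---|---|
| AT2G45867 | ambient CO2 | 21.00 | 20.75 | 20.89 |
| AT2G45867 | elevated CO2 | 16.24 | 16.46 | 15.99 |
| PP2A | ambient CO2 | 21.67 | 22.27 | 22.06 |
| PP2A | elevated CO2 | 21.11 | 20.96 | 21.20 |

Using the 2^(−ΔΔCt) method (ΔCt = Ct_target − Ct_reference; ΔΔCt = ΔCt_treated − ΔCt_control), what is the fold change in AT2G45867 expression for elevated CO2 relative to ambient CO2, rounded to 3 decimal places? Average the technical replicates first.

Mean Ct: AT2G45867 ambient CO2 20.880; AT2G45867 elevated CO2 16.230; PP2A ambient CO2 22.000; PP2A elevated CO2 21.090
ΔCt(ambient CO2) = 20.880 − 22.000 = -1.120
ΔCt(elevated CO2) = 16.230 − 21.090 = -4.860
ΔΔCt = -4.860 − (-1.120) = -3.740
Fold change = 2^(−(-3.740)) = 2^3.740 = 13.3614

13.361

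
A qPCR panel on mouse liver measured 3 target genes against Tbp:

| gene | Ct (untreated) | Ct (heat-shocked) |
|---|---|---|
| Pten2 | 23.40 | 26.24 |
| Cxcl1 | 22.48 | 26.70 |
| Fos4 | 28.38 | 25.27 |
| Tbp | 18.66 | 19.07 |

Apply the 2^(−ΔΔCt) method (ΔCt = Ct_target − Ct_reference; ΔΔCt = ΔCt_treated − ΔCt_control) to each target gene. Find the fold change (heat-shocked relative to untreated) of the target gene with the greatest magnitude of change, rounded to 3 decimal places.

0.071

Pten2: ΔΔCt = (26.24−19.07) − (23.40−18.66) = 7.17 − 4.74 = 2.43; fold change = 2^-2.43 = 0.186
Cxcl1: ΔΔCt = (26.70−19.07) − (22.48−18.66) = 7.63 − 3.82 = 3.81; fold change = 2^-3.81 = 0.071
Fos4: ΔΔCt = (25.27−19.07) − (28.38−18.66) = 6.20 − 9.72 = -3.52; fold change = 2^3.52 = 11.472
Cxcl1 has the largest |ΔΔCt| = 3.81.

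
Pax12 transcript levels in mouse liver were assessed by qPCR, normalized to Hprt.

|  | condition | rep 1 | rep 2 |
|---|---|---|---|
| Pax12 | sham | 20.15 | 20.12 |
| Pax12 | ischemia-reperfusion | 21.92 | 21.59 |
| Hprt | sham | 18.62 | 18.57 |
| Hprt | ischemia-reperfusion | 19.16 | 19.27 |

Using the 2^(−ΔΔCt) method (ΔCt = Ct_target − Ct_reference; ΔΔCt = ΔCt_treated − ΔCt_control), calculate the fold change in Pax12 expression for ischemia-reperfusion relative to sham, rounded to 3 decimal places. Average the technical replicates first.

0.500

Mean Ct: Pax12 sham 20.135; Pax12 ischemia-reperfusion 21.755; Hprt sham 18.595; Hprt ischemia-reperfusion 19.215
ΔCt(sham) = 20.135 − 18.595 = 1.540
ΔCt(ischemia-reperfusion) = 21.755 − 19.215 = 2.540
ΔΔCt = 2.540 − 1.540 = 1.000
Fold change = 2^(−1.000) = 0.5000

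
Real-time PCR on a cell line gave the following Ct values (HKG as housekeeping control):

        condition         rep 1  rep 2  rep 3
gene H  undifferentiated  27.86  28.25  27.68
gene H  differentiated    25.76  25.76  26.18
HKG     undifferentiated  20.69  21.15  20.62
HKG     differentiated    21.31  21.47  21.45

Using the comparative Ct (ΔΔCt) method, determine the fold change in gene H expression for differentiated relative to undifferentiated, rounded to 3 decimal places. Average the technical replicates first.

6.148

Mean Ct: gene H undifferentiated 27.930; gene H differentiated 25.900; HKG undifferentiated 20.820; HKG differentiated 21.410
ΔCt(undifferentiated) = 27.930 − 20.820 = 7.110
ΔCt(differentiated) = 25.900 − 21.410 = 4.490
ΔΔCt = 4.490 − 7.110 = -2.620
Fold change = 2^(−(-2.620)) = 2^2.620 = 6.1475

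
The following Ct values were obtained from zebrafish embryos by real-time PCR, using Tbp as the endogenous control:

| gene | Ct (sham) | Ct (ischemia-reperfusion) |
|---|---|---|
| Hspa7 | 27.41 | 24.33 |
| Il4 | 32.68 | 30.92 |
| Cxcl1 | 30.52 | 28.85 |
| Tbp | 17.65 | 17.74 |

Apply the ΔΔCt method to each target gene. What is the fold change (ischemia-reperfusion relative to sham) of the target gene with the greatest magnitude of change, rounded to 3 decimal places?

9.000

Hspa7: ΔΔCt = (24.33−17.74) − (27.41−17.65) = 6.59 − 9.76 = -3.17; fold change = 2^3.17 = 9.000
Il4: ΔΔCt = (30.92−17.74) − (32.68−17.65) = 13.18 − 15.03 = -1.85; fold change = 2^1.85 = 3.605
Cxcl1: ΔΔCt = (28.85−17.74) − (30.52−17.65) = 11.11 − 12.87 = -1.76; fold change = 2^1.76 = 3.387
Hspa7 has the largest |ΔΔCt| = 3.17.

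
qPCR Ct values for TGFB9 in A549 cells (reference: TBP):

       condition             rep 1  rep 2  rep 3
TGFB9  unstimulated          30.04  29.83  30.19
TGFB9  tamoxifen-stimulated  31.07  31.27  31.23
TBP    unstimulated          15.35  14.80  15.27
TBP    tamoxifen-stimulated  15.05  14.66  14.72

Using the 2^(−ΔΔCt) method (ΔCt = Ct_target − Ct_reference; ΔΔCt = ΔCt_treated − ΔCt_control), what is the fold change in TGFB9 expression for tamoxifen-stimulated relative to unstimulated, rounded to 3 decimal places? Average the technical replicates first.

0.354

Mean Ct: TGFB9 unstimulated 30.020; TGFB9 tamoxifen-stimulated 31.190; TBP unstimulated 15.140; TBP tamoxifen-stimulated 14.810
ΔCt(unstimulated) = 30.020 − 15.140 = 14.880
ΔCt(tamoxifen-stimulated) = 31.190 − 14.810 = 16.380
ΔΔCt = 16.380 − 14.880 = 1.500
Fold change = 2^(−1.500) = 0.3536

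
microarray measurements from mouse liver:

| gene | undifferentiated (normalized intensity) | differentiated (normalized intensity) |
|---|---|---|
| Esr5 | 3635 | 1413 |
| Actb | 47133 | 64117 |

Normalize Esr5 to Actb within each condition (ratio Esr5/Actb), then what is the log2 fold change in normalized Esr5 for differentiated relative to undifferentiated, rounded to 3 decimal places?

-1.807

Esr5/Actb (undifferentiated) = 3635 / 47133 = 0.077122
Esr5/Actb (differentiated) = 1413 / 64117 = 0.022038
Fold change = 0.022038 / 0.077122 = 0.2858
log2(0.2858) = -1.8072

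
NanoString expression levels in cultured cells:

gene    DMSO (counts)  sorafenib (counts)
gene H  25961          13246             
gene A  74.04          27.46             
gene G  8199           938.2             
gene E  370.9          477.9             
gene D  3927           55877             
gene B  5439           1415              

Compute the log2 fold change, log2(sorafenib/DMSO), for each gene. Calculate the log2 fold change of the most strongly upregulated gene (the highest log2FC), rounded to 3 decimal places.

log2(13246/25961) = -0.971  (gene H)
log2(27.46/74.04) = -1.431  (gene A)
log2(938.2/8199) = -3.127  (gene G)
log2(477.9/370.9) = 0.366  (gene E)
log2(55877/3927) = 3.831  (gene D)
log2(1415/5439) = -1.943  (gene B)
gene D is most strongly upregulated.

3.831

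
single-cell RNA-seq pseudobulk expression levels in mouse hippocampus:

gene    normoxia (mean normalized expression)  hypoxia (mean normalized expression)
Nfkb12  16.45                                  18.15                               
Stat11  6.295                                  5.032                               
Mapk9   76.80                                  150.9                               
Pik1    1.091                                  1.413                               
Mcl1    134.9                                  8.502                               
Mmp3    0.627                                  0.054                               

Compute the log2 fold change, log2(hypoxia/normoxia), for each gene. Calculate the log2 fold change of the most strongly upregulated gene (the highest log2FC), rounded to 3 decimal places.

log2(18.15/16.45) = 0.142  (Nfkb12)
log2(5.032/6.295) = -0.323  (Stat11)
log2(150.9/76.80) = 0.974  (Mapk9)
log2(1.413/1.091) = 0.373  (Pik1)
log2(8.502/134.9) = -3.988  (Mcl1)
log2(0.054/0.627) = -3.537  (Mmp3)
Mapk9 is most strongly upregulated.

0.974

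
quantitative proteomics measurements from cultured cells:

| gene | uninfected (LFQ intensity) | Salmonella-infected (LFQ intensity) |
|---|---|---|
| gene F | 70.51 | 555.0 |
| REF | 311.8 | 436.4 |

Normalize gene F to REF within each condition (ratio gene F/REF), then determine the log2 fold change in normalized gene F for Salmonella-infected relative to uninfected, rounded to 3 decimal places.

2.492

gene F/REF (uninfected) = 70.51 / 311.8 = 0.22614
gene F/REF (Salmonella-infected) = 555.0 / 436.4 = 1.2718
Fold change = 1.2718 / 0.22614 = 5.6238
log2(5.6238) = 2.4916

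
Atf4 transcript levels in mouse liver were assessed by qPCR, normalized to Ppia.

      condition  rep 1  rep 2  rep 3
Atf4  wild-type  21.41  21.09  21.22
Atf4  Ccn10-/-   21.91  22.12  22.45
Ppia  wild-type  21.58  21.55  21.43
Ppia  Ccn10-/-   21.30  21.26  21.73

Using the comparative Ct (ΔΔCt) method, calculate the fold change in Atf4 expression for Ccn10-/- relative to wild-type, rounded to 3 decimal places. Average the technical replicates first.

Mean Ct: Atf4 wild-type 21.240; Atf4 Ccn10-/- 22.160; Ppia wild-type 21.520; Ppia Ccn10-/- 21.430
ΔCt(wild-type) = 21.240 − 21.520 = -0.280
ΔCt(Ccn10-/-) = 22.160 − 21.430 = 0.730
ΔΔCt = 0.730 − (-0.280) = 1.010
Fold change = 2^(−1.010) = 0.4965

0.497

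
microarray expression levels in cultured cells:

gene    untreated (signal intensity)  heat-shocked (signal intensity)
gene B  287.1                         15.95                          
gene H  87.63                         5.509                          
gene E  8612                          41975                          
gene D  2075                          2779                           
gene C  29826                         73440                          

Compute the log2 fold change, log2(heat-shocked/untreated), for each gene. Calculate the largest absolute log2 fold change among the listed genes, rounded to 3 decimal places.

4.170

log2(15.95/287.1) = -4.170  (gene B)
log2(5.509/87.63) = -3.992  (gene H)
log2(41975/8612) = 2.285  (gene E)
log2(2779/2075) = 0.421  (gene D)
log2(73440/29826) = 1.300  (gene C)
The largest magnitude belongs to gene B.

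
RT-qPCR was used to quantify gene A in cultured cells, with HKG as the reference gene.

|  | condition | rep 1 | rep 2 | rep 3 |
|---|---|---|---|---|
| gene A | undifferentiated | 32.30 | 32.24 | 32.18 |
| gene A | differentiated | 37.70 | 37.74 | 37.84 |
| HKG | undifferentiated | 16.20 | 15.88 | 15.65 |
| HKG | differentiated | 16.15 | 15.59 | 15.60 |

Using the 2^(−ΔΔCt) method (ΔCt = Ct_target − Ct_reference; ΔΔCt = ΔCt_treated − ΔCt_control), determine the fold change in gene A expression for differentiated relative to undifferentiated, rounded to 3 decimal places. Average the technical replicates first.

0.020

Mean Ct: gene A undifferentiated 32.240; gene A differentiated 37.760; HKG undifferentiated 15.910; HKG differentiated 15.780
ΔCt(undifferentiated) = 32.240 − 15.910 = 16.330
ΔCt(differentiated) = 37.760 − 15.780 = 21.980
ΔΔCt = 21.980 − 16.330 = 5.650
Fold change = 2^(−5.650) = 0.0199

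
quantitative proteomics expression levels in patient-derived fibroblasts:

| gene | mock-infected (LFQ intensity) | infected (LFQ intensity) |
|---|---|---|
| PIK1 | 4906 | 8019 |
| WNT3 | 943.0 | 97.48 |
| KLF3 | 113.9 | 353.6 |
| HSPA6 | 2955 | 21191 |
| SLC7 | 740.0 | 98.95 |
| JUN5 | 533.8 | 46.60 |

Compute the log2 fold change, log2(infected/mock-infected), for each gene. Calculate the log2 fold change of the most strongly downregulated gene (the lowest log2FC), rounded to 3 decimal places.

-3.518

log2(8019/4906) = 0.709  (PIK1)
log2(97.48/943.0) = -3.274  (WNT3)
log2(353.6/113.9) = 1.634  (KLF3)
log2(21191/2955) = 2.842  (HSPA6)
log2(98.95/740.0) = -2.903  (SLC7)
log2(46.60/533.8) = -3.518  (JUN5)
JUN5 is most strongly downregulated.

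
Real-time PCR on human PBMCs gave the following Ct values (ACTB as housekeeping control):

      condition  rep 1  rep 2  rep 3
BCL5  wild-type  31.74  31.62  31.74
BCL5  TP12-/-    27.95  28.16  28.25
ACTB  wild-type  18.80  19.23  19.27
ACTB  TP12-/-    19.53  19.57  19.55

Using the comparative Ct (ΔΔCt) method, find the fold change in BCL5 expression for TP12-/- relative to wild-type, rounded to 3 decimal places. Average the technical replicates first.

16.336

Mean Ct: BCL5 wild-type 31.700; BCL5 TP12-/- 28.120; ACTB wild-type 19.100; ACTB TP12-/- 19.550
ΔCt(wild-type) = 31.700 − 19.100 = 12.600
ΔCt(TP12-/-) = 28.120 − 19.550 = 8.570
ΔΔCt = 8.570 − 12.600 = -4.030
Fold change = 2^(−(-4.030)) = 2^4.030 = 16.3362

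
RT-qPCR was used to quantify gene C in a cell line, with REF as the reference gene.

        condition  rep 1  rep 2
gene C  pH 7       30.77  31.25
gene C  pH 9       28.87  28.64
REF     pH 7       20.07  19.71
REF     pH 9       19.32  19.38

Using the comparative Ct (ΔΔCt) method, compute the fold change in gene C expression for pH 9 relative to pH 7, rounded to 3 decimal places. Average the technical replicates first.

Mean Ct: gene C pH 7 31.010; gene C pH 9 28.755; REF pH 7 19.890; REF pH 9 19.350
ΔCt(pH 7) = 31.010 − 19.890 = 11.120
ΔCt(pH 9) = 28.755 − 19.350 = 9.405
ΔΔCt = 9.405 − 11.120 = -1.715
Fold change = 2^(−(-1.715)) = 2^1.715 = 3.2830

3.283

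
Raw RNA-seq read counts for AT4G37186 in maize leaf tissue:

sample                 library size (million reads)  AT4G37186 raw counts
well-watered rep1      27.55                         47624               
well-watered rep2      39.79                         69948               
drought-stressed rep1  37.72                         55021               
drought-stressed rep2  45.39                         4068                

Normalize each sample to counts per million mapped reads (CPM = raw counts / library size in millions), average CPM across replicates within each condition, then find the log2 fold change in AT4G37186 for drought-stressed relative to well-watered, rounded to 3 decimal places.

CPM(well-watered rep1) = 47624 / 27.55 = 1728.6388
CPM(well-watered rep2) = 69948 / 39.79 = 1757.9291
CPM(drought-stressed rep1) = 55021 / 37.72 = 1458.6691
CPM(drought-stressed rep2) = 4068 / 45.39 = 89.6233
mean CPM(well-watered) = 1743.2840; mean CPM(drought-stressed) = 774.1462
Fold change = 774.1462 / 1743.2840 = 0.44407
log2(0.44407) = -1.1711

-1.171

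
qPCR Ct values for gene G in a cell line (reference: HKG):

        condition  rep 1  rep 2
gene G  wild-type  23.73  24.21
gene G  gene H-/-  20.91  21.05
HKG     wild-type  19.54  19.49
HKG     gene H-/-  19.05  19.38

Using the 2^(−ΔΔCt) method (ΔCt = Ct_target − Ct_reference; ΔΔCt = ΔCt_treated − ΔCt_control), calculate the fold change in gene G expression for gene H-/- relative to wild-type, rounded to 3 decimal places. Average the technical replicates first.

Mean Ct: gene G wild-type 23.970; gene G gene H-/- 20.980; HKG wild-type 19.515; HKG gene H-/- 19.215
ΔCt(wild-type) = 23.970 − 19.515 = 4.455
ΔCt(gene H-/-) = 20.980 − 19.215 = 1.765
ΔΔCt = 1.765 − 4.455 = -2.690
Fold change = 2^(−(-2.690)) = 2^2.690 = 6.4531

6.453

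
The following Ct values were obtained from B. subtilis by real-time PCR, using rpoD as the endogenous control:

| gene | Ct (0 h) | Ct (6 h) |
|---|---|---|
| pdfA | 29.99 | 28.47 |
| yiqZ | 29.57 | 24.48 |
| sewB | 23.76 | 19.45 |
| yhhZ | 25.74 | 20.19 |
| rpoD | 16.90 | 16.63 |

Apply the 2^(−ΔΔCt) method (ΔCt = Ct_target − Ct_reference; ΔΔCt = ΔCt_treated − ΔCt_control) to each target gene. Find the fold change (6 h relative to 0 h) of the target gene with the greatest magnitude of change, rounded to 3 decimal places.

38.854

pdfA: ΔΔCt = (28.47−16.63) − (29.99−16.90) = 11.84 − 13.09 = -1.25; fold change = 2^1.25 = 2.378
yiqZ: ΔΔCt = (24.48−16.63) − (29.57−16.90) = 7.85 − 12.67 = -4.82; fold change = 2^4.82 = 28.246
sewB: ΔΔCt = (19.45−16.63) − (23.76−16.90) = 2.82 − 6.86 = -4.04; fold change = 2^4.04 = 16.450
yhhZ: ΔΔCt = (20.19−16.63) − (25.74−16.90) = 3.56 − 8.84 = -5.28; fold change = 2^5.28 = 38.854
yhhZ has the largest |ΔΔCt| = 5.28.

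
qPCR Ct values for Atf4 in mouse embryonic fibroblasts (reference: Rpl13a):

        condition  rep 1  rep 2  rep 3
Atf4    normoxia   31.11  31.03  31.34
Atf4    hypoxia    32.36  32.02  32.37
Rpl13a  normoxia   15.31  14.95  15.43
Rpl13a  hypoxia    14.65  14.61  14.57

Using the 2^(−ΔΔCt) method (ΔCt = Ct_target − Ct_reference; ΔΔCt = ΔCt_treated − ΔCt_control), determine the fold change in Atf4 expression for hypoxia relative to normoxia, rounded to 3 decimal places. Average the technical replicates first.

0.306

Mean Ct: Atf4 normoxia 31.160; Atf4 hypoxia 32.250; Rpl13a normoxia 15.230; Rpl13a hypoxia 14.610
ΔCt(normoxia) = 31.160 − 15.230 = 15.930
ΔCt(hypoxia) = 32.250 − 14.610 = 17.640
ΔΔCt = 17.640 − 15.930 = 1.710
Fold change = 2^(−1.710) = 0.3057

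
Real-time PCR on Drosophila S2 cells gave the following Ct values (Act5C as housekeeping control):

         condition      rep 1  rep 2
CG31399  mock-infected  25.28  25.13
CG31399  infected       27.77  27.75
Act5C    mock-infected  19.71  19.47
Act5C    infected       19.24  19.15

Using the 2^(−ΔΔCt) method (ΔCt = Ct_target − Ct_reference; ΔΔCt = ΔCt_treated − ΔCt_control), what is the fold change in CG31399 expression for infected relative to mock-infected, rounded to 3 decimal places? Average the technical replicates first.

Mean Ct: CG31399 mock-infected 25.205; CG31399 infected 27.760; Act5C mock-infected 19.590; Act5C infected 19.195
ΔCt(mock-infected) = 25.205 − 19.590 = 5.615
ΔCt(infected) = 27.760 − 19.195 = 8.565
ΔΔCt = 8.565 − 5.615 = 2.950
Fold change = 2^(−2.950) = 0.1294

0.129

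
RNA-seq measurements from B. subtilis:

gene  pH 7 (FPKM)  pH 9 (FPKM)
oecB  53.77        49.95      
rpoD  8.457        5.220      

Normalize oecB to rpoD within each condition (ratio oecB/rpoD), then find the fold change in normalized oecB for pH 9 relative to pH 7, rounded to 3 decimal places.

1.505

oecB/rpoD (pH 7) = 53.77 / 8.457 = 6.358
oecB/rpoD (pH 9) = 49.95 / 5.220 = 9.569
Fold change = 9.569 / 6.358 = 1.5050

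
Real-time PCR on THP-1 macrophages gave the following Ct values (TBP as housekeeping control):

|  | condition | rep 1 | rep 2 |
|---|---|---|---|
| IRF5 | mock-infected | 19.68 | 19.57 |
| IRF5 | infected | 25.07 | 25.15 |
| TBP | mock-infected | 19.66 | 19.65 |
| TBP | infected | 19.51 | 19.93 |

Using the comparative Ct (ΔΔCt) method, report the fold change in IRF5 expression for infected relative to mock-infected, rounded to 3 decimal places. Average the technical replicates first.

Mean Ct: IRF5 mock-infected 19.625; IRF5 infected 25.110; TBP mock-infected 19.655; TBP infected 19.720
ΔCt(mock-infected) = 19.625 − 19.655 = -0.030
ΔCt(infected) = 25.110 − 19.720 = 5.390
ΔΔCt = 5.390 − (-0.030) = 5.420
Fold change = 2^(−5.420) = 0.0234

0.023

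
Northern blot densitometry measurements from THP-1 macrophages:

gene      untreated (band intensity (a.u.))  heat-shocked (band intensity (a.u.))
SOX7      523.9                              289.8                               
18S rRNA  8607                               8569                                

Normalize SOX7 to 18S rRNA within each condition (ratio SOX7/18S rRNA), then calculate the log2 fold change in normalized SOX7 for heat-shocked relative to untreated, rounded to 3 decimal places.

SOX7/18S rRNA (untreated) = 523.9 / 8607 = 0.060869
SOX7/18S rRNA (heat-shocked) = 289.8 / 8569 = 0.03382
Fold change = 0.03382 / 0.060869 = 0.5556
log2(0.5556) = -0.8479

-0.848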